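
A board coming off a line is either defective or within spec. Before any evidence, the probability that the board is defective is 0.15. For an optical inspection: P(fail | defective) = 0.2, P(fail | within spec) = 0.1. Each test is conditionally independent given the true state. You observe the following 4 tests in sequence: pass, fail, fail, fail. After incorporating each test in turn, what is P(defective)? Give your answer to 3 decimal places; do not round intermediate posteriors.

0.557

Apply Bayes' rule sequentially, carrying P(defective) forward.
After 'pass': P(defective) = 0.8·0.1500 / (0.8·0.1500 + 0.9·0.8500) ≈ 0.1356
After 'fail': P(defective) = 0.2·0.1356 / (0.2·0.1356 + 0.1·0.8644) ≈ 0.2388
After 'fail': P(defective) = 0.2·0.2388 / (0.2·0.2388 + 0.1·0.7612) ≈ 0.3855
After 'fail': P(defective) = 0.2·0.3855 / (0.2·0.3855 + 0.1·0.6145) ≈ 0.5565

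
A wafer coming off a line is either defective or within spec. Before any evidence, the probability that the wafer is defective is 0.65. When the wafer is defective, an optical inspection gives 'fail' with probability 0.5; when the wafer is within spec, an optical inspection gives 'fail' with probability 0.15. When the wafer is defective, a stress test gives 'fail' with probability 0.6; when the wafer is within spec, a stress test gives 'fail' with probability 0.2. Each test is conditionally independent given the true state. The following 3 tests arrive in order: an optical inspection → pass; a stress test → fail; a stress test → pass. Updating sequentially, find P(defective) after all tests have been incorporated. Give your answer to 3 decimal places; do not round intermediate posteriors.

After an optical inspection='pass': P(defective) = 0.5·0.6500 / (0.5·0.6500 + 0.85·0.3500) ≈ 0.5221
After a stress test='fail': P(defective) = 0.6·0.5221 / (0.6·0.5221 + 0.2·0.4779) ≈ 0.7662
After a stress test='pass': P(defective) = 0.4·0.7662 / (0.4·0.7662 + 0.8·0.2338) ≈ 0.6210

0.621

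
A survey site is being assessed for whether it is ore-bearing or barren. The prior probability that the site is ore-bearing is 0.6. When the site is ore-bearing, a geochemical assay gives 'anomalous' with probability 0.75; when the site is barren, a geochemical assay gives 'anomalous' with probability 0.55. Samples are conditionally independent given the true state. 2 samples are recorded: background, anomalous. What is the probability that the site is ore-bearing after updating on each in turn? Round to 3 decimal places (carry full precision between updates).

After 'background': P(ore) = 0.25·0.6000 / (0.25·0.6000 + 0.45·0.4000) ≈ 0.4545
After 'anomalous': P(ore) = 0.75·0.4545 / (0.75·0.4545 + 0.55·0.5455) ≈ 0.5319

0.532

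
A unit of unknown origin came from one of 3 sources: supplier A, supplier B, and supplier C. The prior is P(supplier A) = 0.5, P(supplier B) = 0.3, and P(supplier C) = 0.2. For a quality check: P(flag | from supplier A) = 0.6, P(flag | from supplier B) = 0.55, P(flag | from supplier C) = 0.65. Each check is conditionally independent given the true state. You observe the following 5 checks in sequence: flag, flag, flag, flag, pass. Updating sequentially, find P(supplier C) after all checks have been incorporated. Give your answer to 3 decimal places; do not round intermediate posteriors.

Apply Bayes' rule sequentially, carrying P(supplier C) forward.
After 'flag': normaliser = 0.6·0.5000 + 0.55·0.3000 + 0.65·0.2000; P(supplier A) ≈ 0.5042, P(supplier B) ≈ 0.2773, P(supplier C) ≈ 0.2185
After 'flag': normaliser = 0.6·0.5042 + 0.55·0.2773 + 0.65·0.2185; P(supplier A) ≈ 0.5067, P(supplier B) ≈ 0.2555, P(supplier C) ≈ 0.2379
After 'flag': normaliser = 0.6·0.5067 + 0.55·0.2555 + 0.65·0.2379; P(supplier A) ≈ 0.5074, P(supplier B) ≈ 0.2345, P(supplier C) ≈ 0.2581
After 'flag': normaliser = 0.6·0.5074 + 0.55·0.2345 + 0.65·0.2581; P(supplier A) ≈ 0.5064, P(supplier B) ≈ 0.2145, P(supplier C) ≈ 0.2790
After 'pass': normaliser = 0.4·0.5064 + 0.45·0.2145 + 0.35·0.2790; P(supplier A) ≈ 0.5105, P(supplier B) ≈ 0.2433, P(supplier C) ≈ 0.2461

0.246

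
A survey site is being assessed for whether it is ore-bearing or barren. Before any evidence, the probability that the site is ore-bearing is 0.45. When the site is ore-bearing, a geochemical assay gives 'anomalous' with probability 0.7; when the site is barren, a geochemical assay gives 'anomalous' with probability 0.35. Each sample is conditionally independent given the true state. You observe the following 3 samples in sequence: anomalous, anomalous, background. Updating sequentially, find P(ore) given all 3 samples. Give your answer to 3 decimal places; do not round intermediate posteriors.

Apply Bayes' rule sequentially, carrying P(ore) forward.
After 'anomalous': P(ore) = 0.7·0.4500 / (0.7·0.4500 + 0.35·0.5500) ≈ 0.6207
After 'anomalous': P(ore) = 0.7·0.6207 / (0.7·0.6207 + 0.35·0.3793) ≈ 0.7660
After 'background': P(ore) = 0.3·0.7660 / (0.3·0.7660 + 0.65·0.2340) ≈ 0.6017

0.602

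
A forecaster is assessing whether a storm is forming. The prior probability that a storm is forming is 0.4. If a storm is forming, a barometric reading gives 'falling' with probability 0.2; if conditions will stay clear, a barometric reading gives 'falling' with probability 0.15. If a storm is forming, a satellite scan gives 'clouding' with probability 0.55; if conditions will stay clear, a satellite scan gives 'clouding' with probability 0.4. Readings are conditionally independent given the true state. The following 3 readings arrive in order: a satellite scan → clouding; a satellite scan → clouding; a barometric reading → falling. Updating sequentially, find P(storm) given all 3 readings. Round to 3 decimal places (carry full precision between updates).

0.627

Apply Bayes' rule sequentially, carrying P(storm) forward.
After a satellite scan='clouding': P(storm) = 0.55·0.4000 / (0.55·0.4000 + 0.4·0.6000) ≈ 0.4783
After a satellite scan='clouding': P(storm) = 0.55·0.4783 / (0.55·0.4783 + 0.4·0.5217) ≈ 0.5576
After a barometric reading='falling': P(storm) = 0.2·0.5576 / (0.2·0.5576 + 0.15·0.4424) ≈ 0.6269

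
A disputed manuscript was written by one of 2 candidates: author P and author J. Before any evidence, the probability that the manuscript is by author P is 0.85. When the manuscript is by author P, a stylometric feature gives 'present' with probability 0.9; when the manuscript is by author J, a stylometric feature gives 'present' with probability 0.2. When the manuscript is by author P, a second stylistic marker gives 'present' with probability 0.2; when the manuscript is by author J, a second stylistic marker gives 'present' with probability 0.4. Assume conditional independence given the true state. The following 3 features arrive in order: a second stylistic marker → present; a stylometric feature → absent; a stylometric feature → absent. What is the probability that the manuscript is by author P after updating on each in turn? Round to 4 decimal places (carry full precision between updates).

0.0424

After a second stylistic marker='present': P(author P) = 0.2·0.8500 / (0.2·0.8500 + 0.4·0.1500) ≈ 0.7391
After a stylometric feature='absent': P(author P) = 0.1·0.7391 / (0.1·0.7391 + 0.8·0.2609) ≈ 0.2615
After a stylometric feature='absent': P(author P) = 0.1·0.2615 / (0.1·0.2615 + 0.8·0.7385) ≈ 0.0424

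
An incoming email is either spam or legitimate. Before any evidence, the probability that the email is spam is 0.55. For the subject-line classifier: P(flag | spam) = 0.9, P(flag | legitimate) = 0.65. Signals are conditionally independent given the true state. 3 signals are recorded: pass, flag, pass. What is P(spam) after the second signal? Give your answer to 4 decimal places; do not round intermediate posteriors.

0.3259

Apply Bayes' rule sequentially, carrying P(spam) forward.
After 'pass': P(spam) = 0.1·0.5500 / (0.1·0.5500 + 0.35·0.4500) ≈ 0.2588
After 'flag': P(spam) = 0.9·0.2588 / (0.9·0.2588 + 0.65·0.7412) ≈ 0.3259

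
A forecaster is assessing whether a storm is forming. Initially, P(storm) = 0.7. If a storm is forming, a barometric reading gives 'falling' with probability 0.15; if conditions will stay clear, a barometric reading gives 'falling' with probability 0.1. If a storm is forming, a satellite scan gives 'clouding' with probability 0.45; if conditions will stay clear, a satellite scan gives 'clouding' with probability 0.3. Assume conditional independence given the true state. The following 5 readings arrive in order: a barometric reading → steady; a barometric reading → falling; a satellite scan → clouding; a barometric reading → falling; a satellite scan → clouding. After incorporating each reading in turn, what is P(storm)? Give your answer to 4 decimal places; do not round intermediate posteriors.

0.9177

After a barometric reading='steady': P(storm) = 0.85·0.7000 / (0.85·0.7000 + 0.9·0.3000) ≈ 0.6879
After a barometric reading='falling': P(storm) = 0.15·0.6879 / (0.15·0.6879 + 0.1·0.3121) ≈ 0.7677
After a satellite scan='clouding': P(storm) = 0.45·0.7677 / (0.45·0.7677 + 0.3·0.2323) ≈ 0.8322
After a barometric reading='falling': P(storm) = 0.15·0.8322 / (0.15·0.8322 + 0.1·0.1678) ≈ 0.8815
After a satellite scan='clouding': P(storm) = 0.45·0.8815 / (0.45·0.8815 + 0.3·0.1185) ≈ 0.9177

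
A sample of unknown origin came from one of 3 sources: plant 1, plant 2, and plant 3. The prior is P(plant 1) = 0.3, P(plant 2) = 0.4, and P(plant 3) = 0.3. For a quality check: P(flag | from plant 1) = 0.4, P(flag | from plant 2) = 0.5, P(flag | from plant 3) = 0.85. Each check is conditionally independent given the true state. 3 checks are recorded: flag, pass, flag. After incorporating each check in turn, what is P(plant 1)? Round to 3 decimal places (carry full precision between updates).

0.259

After 'flag': normaliser = 0.4·0.3000 + 0.5·0.4000 + 0.85·0.3000; P(plant 1) ≈ 0.2087, P(plant 2) ≈ 0.3478, P(plant 3) ≈ 0.4435
After 'pass': normaliser = 0.6·0.2087 + 0.5·0.3478 + 0.15·0.4435; P(plant 1) ≈ 0.3424, P(plant 2) ≈ 0.4756, P(plant 3) ≈ 0.1819
After 'flag': normaliser = 0.4·0.3424 + 0.5·0.4756 + 0.85·0.1819; P(plant 1) ≈ 0.2587, P(plant 2) ≈ 0.4492, P(plant 3) ≈ 0.2921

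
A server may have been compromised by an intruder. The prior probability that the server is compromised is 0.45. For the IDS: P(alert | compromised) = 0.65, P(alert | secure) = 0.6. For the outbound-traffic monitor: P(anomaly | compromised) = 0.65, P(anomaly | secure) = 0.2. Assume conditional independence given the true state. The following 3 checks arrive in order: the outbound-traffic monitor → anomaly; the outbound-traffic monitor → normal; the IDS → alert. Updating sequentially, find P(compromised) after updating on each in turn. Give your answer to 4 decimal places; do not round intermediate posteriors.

0.5576

After the outbound-traffic monitor='anomaly': P(compromised) = 0.65·0.4500 / (0.65·0.4500 + 0.2·0.5500) ≈ 0.7267
After the outbound-traffic monitor='normal': P(compromised) = 0.35·0.7267 / (0.35·0.7267 + 0.8·0.2733) ≈ 0.5378
After the IDS='alert': P(compromised) = 0.65·0.5378 / (0.65·0.5378 + 0.6·0.4622) ≈ 0.5576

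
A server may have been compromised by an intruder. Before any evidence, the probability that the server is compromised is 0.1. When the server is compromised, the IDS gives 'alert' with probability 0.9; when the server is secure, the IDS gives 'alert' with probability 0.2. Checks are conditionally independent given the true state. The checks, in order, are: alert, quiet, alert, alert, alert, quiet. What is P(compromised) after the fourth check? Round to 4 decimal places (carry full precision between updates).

After 'alert': P(compromised) = 0.9·0.1000 / (0.9·0.1000 + 0.2·0.9000) ≈ 0.3333
After 'quiet': P(compromised) = 0.1·0.3333 / (0.1·0.3333 + 0.8·0.6667) ≈ 0.0588
After 'alert': P(compromised) = 0.9·0.0588 / (0.9·0.0588 + 0.2·0.9412) ≈ 0.2195
After 'alert': P(compromised) = 0.9·0.2195 / (0.9·0.2195 + 0.2·0.7805) ≈ 0.5586

0.5586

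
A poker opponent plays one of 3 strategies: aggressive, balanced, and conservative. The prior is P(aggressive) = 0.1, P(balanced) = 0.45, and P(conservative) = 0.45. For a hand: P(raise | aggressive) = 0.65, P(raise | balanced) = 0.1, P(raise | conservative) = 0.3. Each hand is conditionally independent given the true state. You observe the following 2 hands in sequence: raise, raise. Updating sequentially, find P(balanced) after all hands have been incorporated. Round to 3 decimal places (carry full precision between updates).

Each posterior becomes the prior for the next update.
After 'raise': normaliser = 0.65·0.1000 + 0.1·0.4500 + 0.3·0.4500; P(aggressive) ≈ 0.2653, P(balanced) ≈ 0.1837, P(conservative) ≈ 0.5510
After 'raise': normaliser = 0.65·0.2653 + 0.1·0.1837 + 0.3·0.5510; P(aggressive) ≈ 0.4842, P(balanced) ≈ 0.0516, P(conservative) ≈ 0.4642

0.052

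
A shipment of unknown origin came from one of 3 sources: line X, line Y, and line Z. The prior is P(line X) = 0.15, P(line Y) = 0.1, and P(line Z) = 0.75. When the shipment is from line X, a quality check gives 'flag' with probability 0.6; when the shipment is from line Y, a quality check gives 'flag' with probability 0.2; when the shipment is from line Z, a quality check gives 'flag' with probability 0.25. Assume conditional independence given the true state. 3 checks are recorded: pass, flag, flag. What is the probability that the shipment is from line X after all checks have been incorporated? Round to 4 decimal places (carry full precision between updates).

0.3603

After 'pass': normaliser = 0.4·0.1500 + 0.8·0.1000 + 0.75·0.7500; P(line X) ≈ 0.0854, P(line Y) ≈ 0.1139, P(line Z) ≈ 0.8007
After 'flag': normaliser = 0.6·0.0854 + 0.2·0.1139 + 0.25·0.8007; P(line X) ≈ 0.1869, P(line Y) ≈ 0.0831, P(line Z) ≈ 0.7300
After 'flag': normaliser = 0.6·0.1869 + 0.2·0.0831 + 0.25·0.7300; P(line X) ≈ 0.3603, P(line Y) ≈ 0.0534, P(line Z) ≈ 0.5864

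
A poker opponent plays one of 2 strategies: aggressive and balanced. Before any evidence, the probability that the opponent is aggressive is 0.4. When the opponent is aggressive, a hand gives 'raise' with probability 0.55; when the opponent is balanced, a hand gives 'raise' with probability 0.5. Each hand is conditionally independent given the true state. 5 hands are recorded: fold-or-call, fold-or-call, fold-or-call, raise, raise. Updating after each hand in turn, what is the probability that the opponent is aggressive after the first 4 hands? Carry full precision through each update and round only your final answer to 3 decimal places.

0.348

After 'fold-or-call': P(aggressive) = 0.45·0.4000 / (0.45·0.4000 + 0.5·0.6000) ≈ 0.3750
After 'fold-or-call': P(aggressive) = 0.45·0.3750 / (0.45·0.3750 + 0.5·0.6250) ≈ 0.3506
After 'fold-or-call': P(aggressive) = 0.45·0.3506 / (0.45·0.3506 + 0.5·0.6494) ≈ 0.3271
After 'raise': P(aggressive) = 0.55·0.3271 / (0.55·0.3271 + 0.5·0.6729) ≈ 0.3484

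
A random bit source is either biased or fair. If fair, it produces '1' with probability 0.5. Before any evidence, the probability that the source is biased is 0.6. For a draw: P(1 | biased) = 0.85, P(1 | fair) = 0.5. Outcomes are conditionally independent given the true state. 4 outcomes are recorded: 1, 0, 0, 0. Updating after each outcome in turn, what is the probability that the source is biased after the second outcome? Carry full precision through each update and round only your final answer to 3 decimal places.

0.433

After '1': P(biased) = 0.85·0.6000 / (0.85·0.6000 + 0.5·0.4000) ≈ 0.7183
After '0': P(biased) = 0.15·0.7183 / (0.15·0.7183 + 0.5·0.2817) ≈ 0.4334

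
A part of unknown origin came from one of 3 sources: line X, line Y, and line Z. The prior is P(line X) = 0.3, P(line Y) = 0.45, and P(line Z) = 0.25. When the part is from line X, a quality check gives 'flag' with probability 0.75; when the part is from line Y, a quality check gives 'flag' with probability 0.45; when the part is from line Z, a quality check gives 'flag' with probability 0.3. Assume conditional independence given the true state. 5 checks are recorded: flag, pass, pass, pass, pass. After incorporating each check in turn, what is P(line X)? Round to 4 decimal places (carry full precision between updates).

Each posterior becomes the prior for the next update.
After 'flag': normaliser = 0.75·0.3000 + 0.45·0.4500 + 0.3·0.2500; P(line X) ≈ 0.4478, P(line Y) ≈ 0.4030, P(line Z) ≈ 0.1493
After 'pass': normaliser = 0.25·0.4478 + 0.55·0.4030 + 0.7·0.1493; P(line X) ≈ 0.2555, P(line Y) ≈ 0.5060, P(line Z) ≈ 0.2385
After 'pass': normaliser = 0.25·0.2555 + 0.55·0.5060 + 0.7·0.2385; P(line X) ≈ 0.1255, P(line Y) ≈ 0.5466, P(line Z) ≈ 0.3279
After 'pass': normaliser = 0.25·0.1255 + 0.55·0.5466 + 0.7·0.3279; P(line X) ≈ 0.0559, P(line Y) ≈ 0.5354, P(line Z) ≈ 0.4088
After 'pass': normaliser = 0.25·0.0559 + 0.55·0.5354 + 0.7·0.4088; P(line X) ≈ 0.0235, P(line Y) ≈ 0.4952, P(line Z) ≈ 0.4813

0.0235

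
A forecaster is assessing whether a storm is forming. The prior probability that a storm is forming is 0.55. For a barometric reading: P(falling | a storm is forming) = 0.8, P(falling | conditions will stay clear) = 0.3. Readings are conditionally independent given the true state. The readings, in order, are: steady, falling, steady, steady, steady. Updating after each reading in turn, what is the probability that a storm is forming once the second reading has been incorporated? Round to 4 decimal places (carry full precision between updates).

After 'steady': P(storm) = 0.2·0.5500 / (0.2·0.5500 + 0.7·0.4500) ≈ 0.2588
After 'falling': P(storm) = 0.8·0.2588 / (0.8·0.2588 + 0.3·0.7412) ≈ 0.4822

0.4822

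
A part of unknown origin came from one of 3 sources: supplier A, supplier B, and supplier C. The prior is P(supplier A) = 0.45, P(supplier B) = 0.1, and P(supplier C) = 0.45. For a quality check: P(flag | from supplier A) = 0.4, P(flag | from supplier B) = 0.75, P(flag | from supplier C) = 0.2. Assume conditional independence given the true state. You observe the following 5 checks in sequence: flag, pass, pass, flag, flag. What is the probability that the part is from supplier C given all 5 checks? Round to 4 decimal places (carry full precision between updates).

0.1505

After 'flag': normaliser = 0.4·0.4500 + 0.75·0.1000 + 0.2·0.4500; P(supplier A) ≈ 0.5217, P(supplier B) ≈ 0.2174, P(supplier C) ≈ 0.2609
After 'pass': normaliser = 0.6·0.5217 + 0.25·0.2174 + 0.8·0.2609; P(supplier A) ≈ 0.5434, P(supplier B) ≈ 0.0943, P(supplier C) ≈ 0.3623
After 'pass': normaliser = 0.6·0.5434 + 0.25·0.0943 + 0.8·0.3623; P(supplier A) ≈ 0.5099, P(supplier B) ≈ 0.0369, P(supplier C) ≈ 0.4532
After 'flag': normaliser = 0.4·0.5099 + 0.75·0.0369 + 0.2·0.4532; P(supplier A) ≈ 0.6329, P(supplier B) ≈ 0.0858, P(supplier C) ≈ 0.2813
After 'flag': normaliser = 0.4·0.6329 + 0.75·0.0858 + 0.2·0.2813; P(supplier A) ≈ 0.6773, P(supplier B) ≈ 0.1722, P(supplier C) ≈ 0.1505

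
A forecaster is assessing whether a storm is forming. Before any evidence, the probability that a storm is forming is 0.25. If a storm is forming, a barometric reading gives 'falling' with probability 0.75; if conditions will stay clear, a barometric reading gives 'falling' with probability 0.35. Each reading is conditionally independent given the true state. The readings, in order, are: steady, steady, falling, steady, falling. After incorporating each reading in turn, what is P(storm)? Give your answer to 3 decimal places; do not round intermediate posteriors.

After 'steady': P(storm) = 0.25·0.2500 / (0.25·0.2500 + 0.65·0.7500) ≈ 0.1136
After 'steady': P(storm) = 0.25·0.1136 / (0.25·0.1136 + 0.65·0.8864) ≈ 0.0470
After 'falling': P(storm) = 0.75·0.0470 / (0.75·0.0470 + 0.35·0.9530) ≈ 0.0956
After 'steady': P(storm) = 0.25·0.0956 / (0.25·0.0956 + 0.65·0.9044) ≈ 0.0391
After 'falling': P(storm) = 0.75·0.0391 / (0.75·0.0391 + 0.35·0.9609) ≈ 0.0801

0.080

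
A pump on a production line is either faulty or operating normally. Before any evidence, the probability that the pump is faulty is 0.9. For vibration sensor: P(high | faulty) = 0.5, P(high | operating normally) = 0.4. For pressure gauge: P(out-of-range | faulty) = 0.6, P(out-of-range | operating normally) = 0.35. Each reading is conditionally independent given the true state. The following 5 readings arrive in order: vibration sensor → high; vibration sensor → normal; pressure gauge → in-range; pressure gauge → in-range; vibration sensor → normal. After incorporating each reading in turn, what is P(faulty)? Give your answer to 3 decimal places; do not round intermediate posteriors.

0.747

After vibration sensor='high': P(faulty) = 0.5·0.9000 / (0.5·0.9000 + 0.4·0.1000) ≈ 0.9184
After vibration sensor='normal': P(faulty) = 0.5·0.9184 / (0.5·0.9184 + 0.6·0.0816) ≈ 0.9036
After pressure gauge='in-range': P(faulty) = 0.4·0.9036 / (0.4·0.9036 + 0.65·0.0964) ≈ 0.8523
After pressure gauge='in-range': P(faulty) = 0.4·0.8523 / (0.4·0.8523 + 0.65·0.1477) ≈ 0.7802
After vibration sensor='normal': P(faulty) = 0.5·0.7802 / (0.5·0.7802 + 0.6·0.2198) ≈ 0.7474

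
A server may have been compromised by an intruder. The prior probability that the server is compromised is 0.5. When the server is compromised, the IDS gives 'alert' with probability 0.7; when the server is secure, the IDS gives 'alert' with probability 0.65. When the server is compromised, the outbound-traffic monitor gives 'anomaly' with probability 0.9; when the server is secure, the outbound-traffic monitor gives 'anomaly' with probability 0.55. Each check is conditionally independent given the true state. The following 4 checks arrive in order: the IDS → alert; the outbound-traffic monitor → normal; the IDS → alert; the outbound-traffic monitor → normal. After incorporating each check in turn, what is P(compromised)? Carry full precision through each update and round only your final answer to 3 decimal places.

0.054

After the IDS='alert': P(compromised) = 0.7·0.5000 / (0.7·0.5000 + 0.65·0.5000) ≈ 0.5185
After the outbound-traffic monitor='normal': P(compromised) = 0.1·0.5185 / (0.1·0.5185 + 0.45·0.4815) ≈ 0.1931
After the IDS='alert': P(compromised) = 0.7·0.1931 / (0.7·0.1931 + 0.65·0.8069) ≈ 0.2049
After the outbound-traffic monitor='normal': P(compromised) = 0.1·0.2049 / (0.1·0.2049 + 0.45·0.7951) ≈ 0.0542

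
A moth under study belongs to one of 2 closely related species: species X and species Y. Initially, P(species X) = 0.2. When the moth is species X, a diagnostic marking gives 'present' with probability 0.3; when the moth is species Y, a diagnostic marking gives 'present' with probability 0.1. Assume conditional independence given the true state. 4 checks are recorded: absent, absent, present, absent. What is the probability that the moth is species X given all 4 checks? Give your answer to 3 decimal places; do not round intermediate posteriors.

0.261

After 'absent': P(species X) = 0.7·0.2000 / (0.7·0.2000 + 0.9·0.8000) ≈ 0.1628
After 'absent': P(species X) = 0.7·0.1628 / (0.7·0.1628 + 0.9·0.8372) ≈ 0.1314
After 'present': P(species X) = 0.3·0.1314 / (0.3·0.1314 + 0.1·0.8686) ≈ 0.3121
After 'absent': P(species X) = 0.7·0.3121 / (0.7·0.3121 + 0.9·0.6879) ≈ 0.2608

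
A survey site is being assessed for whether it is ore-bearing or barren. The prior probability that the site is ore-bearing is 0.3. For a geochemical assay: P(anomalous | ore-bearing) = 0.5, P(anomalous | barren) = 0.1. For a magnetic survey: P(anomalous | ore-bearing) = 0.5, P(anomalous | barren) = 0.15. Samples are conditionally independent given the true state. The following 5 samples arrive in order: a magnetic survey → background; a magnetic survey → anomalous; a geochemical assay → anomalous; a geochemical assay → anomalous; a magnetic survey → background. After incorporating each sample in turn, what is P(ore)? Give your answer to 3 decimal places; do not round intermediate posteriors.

0.925

Apply Bayes' rule sequentially, carrying P(ore) forward.
After a magnetic survey='background': P(ore) = 0.5·0.3000 / (0.5·0.3000 + 0.85·0.7000) ≈ 0.2013
After a magnetic survey='anomalous': P(ore) = 0.5·0.2013 / (0.5·0.2013 + 0.15·0.7987) ≈ 0.4566
After a geochemical assay='anomalous': P(ore) = 0.5·0.4566 / (0.5·0.4566 + 0.1·0.5434) ≈ 0.8078
After a geochemical assay='anomalous': P(ore) = 0.5·0.8078 / (0.5·0.8078 + 0.1·0.1922) ≈ 0.9546
After a magnetic survey='background': P(ore) = 0.5·0.9546 / (0.5·0.9546 + 0.85·0.0454) ≈ 0.9251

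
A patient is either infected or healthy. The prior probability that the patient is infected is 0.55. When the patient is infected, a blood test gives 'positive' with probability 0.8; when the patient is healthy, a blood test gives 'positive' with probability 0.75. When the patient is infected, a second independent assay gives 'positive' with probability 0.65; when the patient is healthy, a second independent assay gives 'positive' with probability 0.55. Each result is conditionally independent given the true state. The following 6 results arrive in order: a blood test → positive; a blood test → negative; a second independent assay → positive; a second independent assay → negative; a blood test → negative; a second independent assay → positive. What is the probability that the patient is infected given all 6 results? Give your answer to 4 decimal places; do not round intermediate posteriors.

After a blood test='positive': P(infected) = 0.8·0.5500 / (0.8·0.5500 + 0.75·0.4500) ≈ 0.5659
After a blood test='negative': P(infected) = 0.2·0.5659 / (0.2·0.5659 + 0.25·0.4341) ≈ 0.5105
After a second independent assay='positive': P(infected) = 0.65·0.5105 / (0.65·0.5105 + 0.55·0.4895) ≈ 0.5521
After a second independent assay='negative': P(infected) = 0.35·0.5521 / (0.35·0.5521 + 0.45·0.4479) ≈ 0.4895
After a blood test='negative': P(infected) = 0.2·0.4895 / (0.2·0.4895 + 0.25·0.5105) ≈ 0.4341
After a second independent assay='positive': P(infected) = 0.65·0.4341 / (0.65·0.4341 + 0.55·0.5659) ≈ 0.4754

0.4754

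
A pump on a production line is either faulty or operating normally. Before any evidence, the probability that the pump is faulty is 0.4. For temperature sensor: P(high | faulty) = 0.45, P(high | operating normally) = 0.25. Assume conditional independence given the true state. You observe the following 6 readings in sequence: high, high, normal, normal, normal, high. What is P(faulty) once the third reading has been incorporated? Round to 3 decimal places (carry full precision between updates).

0.613

After 'high': P(faulty) = 0.45·0.4000 / (0.45·0.4000 + 0.25·0.6000) ≈ 0.5455
After 'high': P(faulty) = 0.45·0.5455 / (0.45·0.5455 + 0.25·0.4545) ≈ 0.6835
After 'normal': P(faulty) = 0.55·0.6835 / (0.55·0.6835 + 0.75·0.3165) ≈ 0.6130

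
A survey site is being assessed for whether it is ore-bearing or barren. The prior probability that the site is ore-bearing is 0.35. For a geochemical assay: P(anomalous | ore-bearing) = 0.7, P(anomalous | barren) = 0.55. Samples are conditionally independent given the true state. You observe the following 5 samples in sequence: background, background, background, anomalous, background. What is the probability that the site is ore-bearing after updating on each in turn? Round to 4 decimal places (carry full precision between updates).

0.1192

After 'background': P(ore) = 0.3·0.3500 / (0.3·0.3500 + 0.45·0.6500) ≈ 0.2642
After 'background': P(ore) = 0.3·0.2642 / (0.3·0.2642 + 0.45·0.7358) ≈ 0.1931
After 'background': P(ore) = 0.3·0.1931 / (0.3·0.1931 + 0.45·0.8069) ≈ 0.1376
After 'anomalous': P(ore) = 0.7·0.1376 / (0.7·0.1376 + 0.55·0.8624) ≈ 0.1688
After 'background': P(ore) = 0.3·0.1688 / (0.3·0.1688 + 0.45·0.8312) ≈ 0.1192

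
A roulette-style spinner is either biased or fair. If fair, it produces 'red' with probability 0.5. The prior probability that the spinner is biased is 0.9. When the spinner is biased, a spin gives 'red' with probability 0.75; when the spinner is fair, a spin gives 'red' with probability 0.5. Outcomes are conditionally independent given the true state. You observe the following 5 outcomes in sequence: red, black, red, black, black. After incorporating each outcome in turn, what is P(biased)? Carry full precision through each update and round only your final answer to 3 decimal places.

0.717

After 'red': P(biased) = 0.75·0.9000 / (0.75·0.9000 + 0.5·0.1000) ≈ 0.9310
After 'black': P(biased) = 0.25·0.9310 / (0.25·0.9310 + 0.5·0.0690) ≈ 0.8710
After 'red': P(biased) = 0.75·0.8710 / (0.75·0.8710 + 0.5·0.1290) ≈ 0.9101
After 'black': P(biased) = 0.25·0.9101 / (0.25·0.9101 + 0.5·0.0899) ≈ 0.8351
After 'black': P(biased) = 0.25·0.8351 / (0.25·0.8351 + 0.5·0.1649) ≈ 0.7168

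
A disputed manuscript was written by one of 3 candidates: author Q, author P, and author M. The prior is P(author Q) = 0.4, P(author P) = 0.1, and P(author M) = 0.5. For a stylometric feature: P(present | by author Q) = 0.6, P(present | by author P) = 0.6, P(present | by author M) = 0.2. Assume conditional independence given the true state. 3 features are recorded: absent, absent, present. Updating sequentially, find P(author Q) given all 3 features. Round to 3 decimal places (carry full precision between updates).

0.343

Apply Bayes' rule sequentially, carrying P(author Q) forward.
After 'absent': normaliser = 0.4·0.4000 + 0.4·0.1000 + 0.8·0.5000; P(author Q) ≈ 0.2667, P(author P) ≈ 0.0667, P(author M) ≈ 0.6667
After 'absent': normaliser = 0.4·0.2667 + 0.4·0.0667 + 0.8·0.6667; P(author Q) ≈ 0.1600, P(author P) ≈ 0.0400, P(author M) ≈ 0.8000
After 'present': normaliser = 0.6·0.1600 + 0.6·0.0400 + 0.2·0.8000; P(author Q) ≈ 0.3429, P(author P) ≈ 0.0857, P(author M) ≈ 0.5714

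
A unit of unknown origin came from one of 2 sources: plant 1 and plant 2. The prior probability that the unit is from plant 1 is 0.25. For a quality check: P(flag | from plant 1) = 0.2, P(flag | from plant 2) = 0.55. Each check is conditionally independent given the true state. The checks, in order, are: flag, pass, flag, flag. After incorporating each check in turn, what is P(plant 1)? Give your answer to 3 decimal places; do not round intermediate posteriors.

After 'flag': P(plant 1) = 0.2·0.2500 / (0.2·0.2500 + 0.55·0.7500) ≈ 0.1081
After 'pass': P(plant 1) = 0.8·0.1081 / (0.8·0.1081 + 0.45·0.8919) ≈ 0.1773
After 'flag': P(plant 1) = 0.2·0.1773 / (0.2·0.1773 + 0.55·0.8227) ≈ 0.0727
After 'flag': P(plant 1) = 0.2·0.0727 / (0.2·0.0727 + 0.55·0.9273) ≈ 0.0277

0.028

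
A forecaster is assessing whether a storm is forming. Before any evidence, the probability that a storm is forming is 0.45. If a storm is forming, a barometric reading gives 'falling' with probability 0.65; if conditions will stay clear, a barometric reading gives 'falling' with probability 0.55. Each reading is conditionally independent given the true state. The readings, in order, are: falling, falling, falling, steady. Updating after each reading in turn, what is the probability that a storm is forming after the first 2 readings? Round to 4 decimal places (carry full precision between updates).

0.5333

Apply Bayes' rule sequentially, carrying P(storm) forward.
After 'falling': P(storm) = 0.65·0.4500 / (0.65·0.4500 + 0.55·0.5500) ≈ 0.4916
After 'falling': P(storm) = 0.65·0.4916 / (0.65·0.4916 + 0.55·0.5084) ≈ 0.5333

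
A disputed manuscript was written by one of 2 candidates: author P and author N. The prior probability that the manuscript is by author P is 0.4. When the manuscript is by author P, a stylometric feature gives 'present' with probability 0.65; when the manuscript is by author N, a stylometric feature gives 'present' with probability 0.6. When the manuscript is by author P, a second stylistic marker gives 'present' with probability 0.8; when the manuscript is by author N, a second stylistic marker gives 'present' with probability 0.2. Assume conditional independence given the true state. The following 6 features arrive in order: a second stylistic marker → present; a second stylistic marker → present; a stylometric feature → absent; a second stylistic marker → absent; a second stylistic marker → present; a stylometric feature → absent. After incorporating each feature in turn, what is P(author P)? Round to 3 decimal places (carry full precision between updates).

After a second stylistic marker='present': P(author P) = 0.8·0.4000 / (0.8·0.4000 + 0.2·0.6000) ≈ 0.7273
After a second stylistic marker='present': P(author P) = 0.8·0.7273 / (0.8·0.7273 + 0.2·0.2727) ≈ 0.9143
After a stylometric feature='absent': P(author P) = 0.35·0.9143 / (0.35·0.9143 + 0.4·0.0857) ≈ 0.9032
After a second stylistic marker='absent': P(author P) = 0.2·0.9032 / (0.2·0.9032 + 0.8·0.0968) ≈ 0.7000
After a second stylistic marker='present': P(author P) = 0.8·0.7000 / (0.8·0.7000 + 0.2·0.3000) ≈ 0.9032
After a stylometric feature='absent': P(author P) = 0.35·0.9032 / (0.35·0.9032 + 0.4·0.0968) ≈ 0.8909

0.891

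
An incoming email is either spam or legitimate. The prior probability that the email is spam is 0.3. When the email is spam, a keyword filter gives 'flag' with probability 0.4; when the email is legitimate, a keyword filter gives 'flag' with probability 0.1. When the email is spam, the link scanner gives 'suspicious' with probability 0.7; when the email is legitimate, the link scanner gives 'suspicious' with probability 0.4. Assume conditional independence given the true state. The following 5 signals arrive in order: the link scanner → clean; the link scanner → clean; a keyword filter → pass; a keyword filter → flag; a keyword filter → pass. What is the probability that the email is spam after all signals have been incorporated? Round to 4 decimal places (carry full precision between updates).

After the link scanner='clean': P(spam) = 0.3·0.3000 / (0.3·0.3000 + 0.6·0.7000) ≈ 0.1765
After the link scanner='clean': P(spam) = 0.3·0.1765 / (0.3·0.1765 + 0.6·0.8235) ≈ 0.0968
After a keyword filter='pass': P(spam) = 0.6·0.0968 / (0.6·0.0968 + 0.9·0.9032) ≈ 0.0667
After a keyword filter='flag': P(spam) = 0.4·0.0667 / (0.4·0.0667 + 0.1·0.9333) ≈ 0.2222
After a keyword filter='pass': P(spam) = 0.6·0.2222 / (0.6·0.2222 + 0.9·0.7778) ≈ 0.1600

0.1600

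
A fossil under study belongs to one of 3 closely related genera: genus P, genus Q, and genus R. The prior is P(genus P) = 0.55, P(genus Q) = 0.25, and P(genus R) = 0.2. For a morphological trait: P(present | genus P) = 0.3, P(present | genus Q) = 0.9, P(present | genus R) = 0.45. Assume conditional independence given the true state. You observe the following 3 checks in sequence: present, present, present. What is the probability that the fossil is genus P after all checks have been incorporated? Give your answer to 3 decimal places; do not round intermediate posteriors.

0.069

After 'present': normaliser = 0.3·0.5500 + 0.9·0.2500 + 0.45·0.2000; P(genus P) ≈ 0.3438, P(genus Q) ≈ 0.4688, P(genus R) ≈ 0.1875
After 'present': normaliser = 0.3·0.3438 + 0.9·0.4688 + 0.45·0.1875; P(genus P) ≈ 0.1692, P(genus Q) ≈ 0.6923, P(genus R) ≈ 0.1385
After 'present': normaliser = 0.3·0.1692 + 0.9·0.6923 + 0.45·0.1385; P(genus P) ≈ 0.0690, P(genus Q) ≈ 0.8464, P(genus R) ≈ 0.0846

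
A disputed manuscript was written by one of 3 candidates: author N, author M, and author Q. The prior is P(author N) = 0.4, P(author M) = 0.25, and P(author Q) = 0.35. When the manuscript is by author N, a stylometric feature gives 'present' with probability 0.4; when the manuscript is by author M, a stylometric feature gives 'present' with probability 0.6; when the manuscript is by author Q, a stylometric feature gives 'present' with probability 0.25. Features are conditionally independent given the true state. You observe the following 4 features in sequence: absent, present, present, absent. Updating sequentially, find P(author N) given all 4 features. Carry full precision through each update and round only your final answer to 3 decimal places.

Apply Bayes' rule sequentially, carrying P(author N) forward.
After 'absent': normaliser = 0.6·0.4000 + 0.4·0.2500 + 0.75·0.3500; P(author N) ≈ 0.3983, P(author M) ≈ 0.1660, P(author Q) ≈ 0.4357
After 'present': normaliser = 0.4·0.3983 + 0.6·0.1660 + 0.25·0.4357; P(author N) ≈ 0.4332, P(author M) ≈ 0.2707, P(author Q) ≈ 0.2961
After 'present': normaliser = 0.4·0.4332 + 0.6·0.2707 + 0.25·0.2961; P(author N) ≈ 0.4229, P(author M) ≈ 0.3964, P(author Q) ≈ 0.1807
After 'absent': normaliser = 0.6·0.4229 + 0.4·0.3964 + 0.75·0.1807; P(author N) ≈ 0.4632, P(author M) ≈ 0.2895, P(author Q) ≈ 0.2474

0.463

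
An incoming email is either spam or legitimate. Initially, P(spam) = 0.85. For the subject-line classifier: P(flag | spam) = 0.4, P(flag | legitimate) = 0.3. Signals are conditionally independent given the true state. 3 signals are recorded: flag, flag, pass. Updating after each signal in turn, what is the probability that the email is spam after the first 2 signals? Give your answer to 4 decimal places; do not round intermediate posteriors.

0.9097

After 'flag': P(spam) = 0.4·0.8500 / (0.4·0.8500 + 0.3·0.1500) ≈ 0.8831
After 'flag': P(spam) = 0.4·0.8831 / (0.4·0.8831 + 0.3·0.1169) ≈ 0.9097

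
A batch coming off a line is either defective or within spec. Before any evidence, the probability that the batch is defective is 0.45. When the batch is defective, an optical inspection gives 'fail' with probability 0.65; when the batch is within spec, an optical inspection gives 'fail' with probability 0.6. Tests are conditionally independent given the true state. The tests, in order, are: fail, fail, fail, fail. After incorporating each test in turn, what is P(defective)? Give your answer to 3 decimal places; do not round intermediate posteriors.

0.530

Apply Bayes' rule sequentially, carrying P(defective) forward.
After 'fail': P(defective) = 0.65·0.4500 / (0.65·0.4500 + 0.6·0.5500) ≈ 0.4699
After 'fail': P(defective) = 0.65·0.4699 / (0.65·0.4699 + 0.6·0.5301) ≈ 0.4899
After 'fail': P(defective) = 0.65·0.4899 / (0.65·0.4899 + 0.6·0.5101) ≈ 0.5099
After 'fail': P(defective) = 0.65·0.5099 / (0.65·0.5099 + 0.6·0.4901) ≈ 0.5298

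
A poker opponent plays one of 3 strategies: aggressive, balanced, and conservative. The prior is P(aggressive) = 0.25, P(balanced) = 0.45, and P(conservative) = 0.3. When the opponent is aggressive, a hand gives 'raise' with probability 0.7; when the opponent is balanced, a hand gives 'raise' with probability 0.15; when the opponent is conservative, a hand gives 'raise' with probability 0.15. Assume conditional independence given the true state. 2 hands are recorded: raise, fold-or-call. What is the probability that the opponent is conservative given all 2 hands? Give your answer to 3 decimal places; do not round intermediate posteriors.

After 'raise': normaliser = 0.7·0.2500 + 0.15·0.4500 + 0.15·0.3000; P(aggressive) ≈ 0.6087, P(balanced) ≈ 0.2348, P(conservative) ≈ 0.1565
After 'fold-or-call': normaliser = 0.3·0.6087 + 0.85·0.2348 + 0.85·0.1565; P(aggressive) ≈ 0.3544, P(balanced) ≈ 0.3873, P(conservative) ≈ 0.2582

0.258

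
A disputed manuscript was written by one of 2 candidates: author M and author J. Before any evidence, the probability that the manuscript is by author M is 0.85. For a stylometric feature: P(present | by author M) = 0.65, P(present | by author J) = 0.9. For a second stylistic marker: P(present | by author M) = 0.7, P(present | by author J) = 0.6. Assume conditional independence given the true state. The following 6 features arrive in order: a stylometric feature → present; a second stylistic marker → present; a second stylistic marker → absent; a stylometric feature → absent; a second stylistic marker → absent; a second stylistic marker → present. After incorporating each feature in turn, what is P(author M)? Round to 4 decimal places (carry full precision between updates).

0.9164

After a stylometric feature='present': P(author M) = 0.65·0.8500 / (0.65·0.8500 + 0.9·0.1500) ≈ 0.8036
After a second stylistic marker='present': P(author M) = 0.7·0.8036 / (0.7·0.8036 + 0.6·0.1964) ≈ 0.8268
After a second stylistic marker='absent': P(author M) = 0.3·0.8268 / (0.3·0.8268 + 0.4·0.1732) ≈ 0.7817
After a stylometric feature='absent': P(author M) = 0.35·0.7817 / (0.35·0.7817 + 0.1·0.2183) ≈ 0.9261
After a second stylistic marker='absent': P(author M) = 0.3·0.9261 / (0.3·0.9261 + 0.4·0.0739) ≈ 0.9038
After a second stylistic marker='present': P(author M) = 0.7·0.9038 / (0.7·0.9038 + 0.6·0.0962) ≈ 0.9164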